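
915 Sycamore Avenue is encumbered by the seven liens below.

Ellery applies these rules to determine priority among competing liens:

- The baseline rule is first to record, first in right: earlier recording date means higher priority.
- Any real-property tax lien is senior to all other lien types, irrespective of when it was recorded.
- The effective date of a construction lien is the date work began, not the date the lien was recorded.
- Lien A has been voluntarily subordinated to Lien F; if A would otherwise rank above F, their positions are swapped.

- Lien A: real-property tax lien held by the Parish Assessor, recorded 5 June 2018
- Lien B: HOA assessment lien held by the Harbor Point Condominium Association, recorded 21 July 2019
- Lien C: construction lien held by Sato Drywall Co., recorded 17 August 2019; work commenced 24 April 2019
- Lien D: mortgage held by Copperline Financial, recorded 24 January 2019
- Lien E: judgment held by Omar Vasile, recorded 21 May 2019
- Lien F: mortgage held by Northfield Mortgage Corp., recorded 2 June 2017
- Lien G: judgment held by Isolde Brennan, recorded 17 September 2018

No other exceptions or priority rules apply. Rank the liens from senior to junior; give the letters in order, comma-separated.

Effective dates after the stated exceptions: C's effective date is 24 April 2019, when work began.
A is a real-property tax lien, so it outranks all other liens regardless of date.
Among the remaining liens, by effective date: F (2 June 2017), G (17 September 2018), D (24 January 2019), C (24 April 2019), E (21 May 2019), B (21 July 2019).
The subordination applies — A was senior to F — so A and F swap.

F, A, G, D, C, E, B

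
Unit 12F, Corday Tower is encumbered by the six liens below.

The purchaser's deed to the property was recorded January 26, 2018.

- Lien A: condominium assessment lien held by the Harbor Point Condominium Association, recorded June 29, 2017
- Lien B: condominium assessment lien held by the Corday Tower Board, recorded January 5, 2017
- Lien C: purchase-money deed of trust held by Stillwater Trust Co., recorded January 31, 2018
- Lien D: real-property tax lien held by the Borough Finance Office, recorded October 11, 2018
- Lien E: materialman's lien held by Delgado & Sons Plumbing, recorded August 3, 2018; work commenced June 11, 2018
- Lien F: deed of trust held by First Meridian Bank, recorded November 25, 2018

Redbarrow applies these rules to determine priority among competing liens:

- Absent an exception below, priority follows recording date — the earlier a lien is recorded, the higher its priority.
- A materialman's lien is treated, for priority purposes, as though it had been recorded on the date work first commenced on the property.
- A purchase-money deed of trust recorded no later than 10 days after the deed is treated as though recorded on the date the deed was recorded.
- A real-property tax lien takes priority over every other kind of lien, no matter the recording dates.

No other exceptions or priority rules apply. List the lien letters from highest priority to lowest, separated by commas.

Adjusting effective dates: C relates back to the deed date January 26, 2018; E is treated as recorded June 11, 2018, the work-commencement date.
D, as a real-property tax lien, has superpriority and ranks first.
Ordering the rest by effective date: B (January 5, 2017), A (June 29, 2017), C (January 26, 2018), E (June 11, 2018), F (November 25, 2018).

D, B, A, C, E, F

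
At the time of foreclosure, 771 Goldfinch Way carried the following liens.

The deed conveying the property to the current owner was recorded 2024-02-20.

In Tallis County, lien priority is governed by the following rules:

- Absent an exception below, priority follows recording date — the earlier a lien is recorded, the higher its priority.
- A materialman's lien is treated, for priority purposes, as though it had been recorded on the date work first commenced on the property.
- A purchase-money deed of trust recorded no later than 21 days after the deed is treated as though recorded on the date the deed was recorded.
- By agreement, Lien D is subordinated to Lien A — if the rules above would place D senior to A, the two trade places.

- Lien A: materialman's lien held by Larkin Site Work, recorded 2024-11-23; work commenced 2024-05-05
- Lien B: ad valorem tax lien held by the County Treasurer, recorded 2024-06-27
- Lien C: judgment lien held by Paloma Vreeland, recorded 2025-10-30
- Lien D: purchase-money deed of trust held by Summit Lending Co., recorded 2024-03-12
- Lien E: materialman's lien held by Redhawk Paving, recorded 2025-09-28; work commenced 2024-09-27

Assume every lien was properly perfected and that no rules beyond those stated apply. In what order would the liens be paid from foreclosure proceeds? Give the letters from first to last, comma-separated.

A, D, B, E, C

Effective dates: A is treated as recorded 2024-05-05, the work-commencement date; D's effective date is the deed date, 2024-02-20; E's effective date is 2024-09-27, when work began.
Sorted by effective date: D (2024-02-20), A (2024-05-05), B (2024-06-27), E (2024-09-27), C (2025-10-30).
The subordination applies — D was senior to A — so D and A swap.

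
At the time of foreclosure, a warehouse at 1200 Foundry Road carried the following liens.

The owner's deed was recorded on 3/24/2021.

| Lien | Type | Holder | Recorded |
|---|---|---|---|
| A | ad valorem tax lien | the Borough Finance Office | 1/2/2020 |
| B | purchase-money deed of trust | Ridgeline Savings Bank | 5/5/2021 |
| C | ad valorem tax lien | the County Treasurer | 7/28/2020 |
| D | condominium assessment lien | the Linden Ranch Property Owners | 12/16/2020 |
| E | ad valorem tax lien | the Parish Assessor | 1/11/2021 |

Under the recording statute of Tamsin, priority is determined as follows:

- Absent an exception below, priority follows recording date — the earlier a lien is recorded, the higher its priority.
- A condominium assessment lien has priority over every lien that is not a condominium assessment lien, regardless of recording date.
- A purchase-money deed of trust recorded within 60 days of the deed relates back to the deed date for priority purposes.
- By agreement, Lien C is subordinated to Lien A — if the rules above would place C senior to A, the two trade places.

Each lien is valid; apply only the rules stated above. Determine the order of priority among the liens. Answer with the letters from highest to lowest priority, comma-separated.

Effective dates after the stated exceptions: B was recorded within the 60-day window, so its effective date is the deed date 3/24/2021.
D, as a condominium assessment lien, has superpriority and ranks first.
The other liens, earliest effective date first: A (1/2/2020), C (7/28/2020), E (1/11/2021), B (3/24/2021).
C is already junior to A, so the subordination agreement changes nothing.

D, A, C, E, B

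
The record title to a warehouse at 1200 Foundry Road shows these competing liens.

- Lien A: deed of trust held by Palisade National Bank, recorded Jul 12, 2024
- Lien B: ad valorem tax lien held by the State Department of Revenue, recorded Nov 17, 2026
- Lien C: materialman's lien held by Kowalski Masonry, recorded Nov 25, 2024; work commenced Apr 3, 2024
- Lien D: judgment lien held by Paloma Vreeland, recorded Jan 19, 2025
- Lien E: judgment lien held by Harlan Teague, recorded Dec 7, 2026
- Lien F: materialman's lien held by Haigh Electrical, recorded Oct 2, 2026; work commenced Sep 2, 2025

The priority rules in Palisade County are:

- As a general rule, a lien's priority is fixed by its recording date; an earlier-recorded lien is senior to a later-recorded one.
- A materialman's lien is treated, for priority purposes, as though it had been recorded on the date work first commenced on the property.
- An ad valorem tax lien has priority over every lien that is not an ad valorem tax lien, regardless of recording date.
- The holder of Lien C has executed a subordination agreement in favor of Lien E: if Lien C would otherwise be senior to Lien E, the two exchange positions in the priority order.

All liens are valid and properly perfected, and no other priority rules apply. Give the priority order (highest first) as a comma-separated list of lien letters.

B, E, A, D, F, C

First, effective dates: C is treated as recorded Apr 3, 2024, the work-commencement date; F is treated as recorded Sep 2, 2025, the work-commencement date.
B is an ad valorem tax lien, so it outranks all other liens regardless of date.
Remaining liens by effective date: C (Apr 3, 2024), A (Jul 12, 2024), D (Jan 19, 2025), F (Sep 2, 2025), E (Dec 7, 2026).
The subordination applies — C was senior to E — so C and E swap.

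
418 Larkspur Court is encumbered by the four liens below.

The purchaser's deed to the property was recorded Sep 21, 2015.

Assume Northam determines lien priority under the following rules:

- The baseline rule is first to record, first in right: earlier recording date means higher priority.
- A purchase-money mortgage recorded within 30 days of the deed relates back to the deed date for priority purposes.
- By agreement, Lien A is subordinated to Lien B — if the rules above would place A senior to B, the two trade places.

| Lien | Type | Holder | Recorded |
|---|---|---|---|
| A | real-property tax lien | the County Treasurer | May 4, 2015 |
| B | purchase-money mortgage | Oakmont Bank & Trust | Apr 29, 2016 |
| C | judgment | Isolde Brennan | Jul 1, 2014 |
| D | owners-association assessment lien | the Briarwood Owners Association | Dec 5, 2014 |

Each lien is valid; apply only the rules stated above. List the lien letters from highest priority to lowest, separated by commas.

C, D, B, A

First, effective dates: B missed the 30-day window (221 days after the deed), so its recording date stands.
Ordering by effective date: C (Jul 1, 2014), D (Dec 5, 2014), A (May 4, 2015), B (Apr 29, 2016).
Because A would otherwise rank above B, the subordination swaps them.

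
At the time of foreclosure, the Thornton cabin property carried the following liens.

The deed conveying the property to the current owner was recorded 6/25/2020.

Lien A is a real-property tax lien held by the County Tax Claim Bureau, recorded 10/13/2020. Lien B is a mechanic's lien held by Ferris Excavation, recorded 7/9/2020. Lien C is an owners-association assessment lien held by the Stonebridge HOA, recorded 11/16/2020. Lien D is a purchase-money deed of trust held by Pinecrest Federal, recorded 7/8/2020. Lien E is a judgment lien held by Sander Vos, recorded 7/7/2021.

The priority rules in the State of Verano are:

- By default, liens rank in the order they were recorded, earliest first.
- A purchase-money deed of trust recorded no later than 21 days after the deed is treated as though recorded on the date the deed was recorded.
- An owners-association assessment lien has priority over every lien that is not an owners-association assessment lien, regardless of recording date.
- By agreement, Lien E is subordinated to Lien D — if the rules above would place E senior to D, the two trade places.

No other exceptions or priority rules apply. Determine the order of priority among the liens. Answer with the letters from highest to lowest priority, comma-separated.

Effective dates after the stated exceptions: D's effective date is the deed date, 6/25/2020.
C is an owners-association assessment lien, so it outranks all other liens regardless of date.
Among the remaining liens, by effective date: D (6/25/2020), B (7/9/2020), A (10/13/2020), E (7/7/2021).
Since E is not senior to D, the subordination leaves the order unchanged.

C, D, B, A, E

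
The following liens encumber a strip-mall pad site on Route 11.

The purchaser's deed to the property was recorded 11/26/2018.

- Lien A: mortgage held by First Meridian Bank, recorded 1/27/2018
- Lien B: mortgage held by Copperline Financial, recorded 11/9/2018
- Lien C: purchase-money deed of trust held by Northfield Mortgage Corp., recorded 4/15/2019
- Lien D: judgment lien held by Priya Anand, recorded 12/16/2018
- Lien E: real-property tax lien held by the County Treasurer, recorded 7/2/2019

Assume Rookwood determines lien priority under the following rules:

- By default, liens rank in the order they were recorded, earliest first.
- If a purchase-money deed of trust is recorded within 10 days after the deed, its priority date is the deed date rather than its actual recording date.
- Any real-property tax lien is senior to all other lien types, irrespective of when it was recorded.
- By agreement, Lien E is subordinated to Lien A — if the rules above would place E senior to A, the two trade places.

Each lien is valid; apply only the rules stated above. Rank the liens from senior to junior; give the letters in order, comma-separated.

Effective dates after the stated exceptions: C missed the 10-day window (140 days after the deed), so its recording date stands.
E, as a real-property tax lien, has superpriority and ranks first.
Remaining liens by effective date: A (1/27/2018), B (11/9/2018), D (12/16/2018), C (4/15/2019).
E is senior to A before the subordination, so the two trade places.

A, E, B, D, C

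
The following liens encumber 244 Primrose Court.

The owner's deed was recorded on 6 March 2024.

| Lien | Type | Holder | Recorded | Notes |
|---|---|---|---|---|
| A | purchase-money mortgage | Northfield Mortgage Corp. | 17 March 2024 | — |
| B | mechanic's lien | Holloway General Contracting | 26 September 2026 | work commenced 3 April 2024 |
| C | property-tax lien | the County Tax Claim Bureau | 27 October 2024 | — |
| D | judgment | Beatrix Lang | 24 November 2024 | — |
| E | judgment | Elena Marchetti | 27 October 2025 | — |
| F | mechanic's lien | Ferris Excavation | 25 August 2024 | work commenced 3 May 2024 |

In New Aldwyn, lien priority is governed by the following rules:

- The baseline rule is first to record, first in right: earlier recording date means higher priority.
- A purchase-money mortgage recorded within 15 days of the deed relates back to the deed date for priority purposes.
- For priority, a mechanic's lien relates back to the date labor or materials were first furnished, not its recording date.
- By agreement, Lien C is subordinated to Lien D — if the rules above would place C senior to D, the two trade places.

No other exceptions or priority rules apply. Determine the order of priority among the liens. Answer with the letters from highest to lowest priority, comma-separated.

First, effective dates: A's effective date is the deed date, 6 March 2024; B relates back to 3 April 2024 (work commenced); F's effective date is 3 May 2024, when work began.
By effective date: A (6 March 2024), B (3 April 2024), F (3 May 2024), C (27 October 2024), D (24 November 2024), E (27 October 2025).
The subordination applies — C was senior to D — so C and D swap.

A, B, F, D, C, E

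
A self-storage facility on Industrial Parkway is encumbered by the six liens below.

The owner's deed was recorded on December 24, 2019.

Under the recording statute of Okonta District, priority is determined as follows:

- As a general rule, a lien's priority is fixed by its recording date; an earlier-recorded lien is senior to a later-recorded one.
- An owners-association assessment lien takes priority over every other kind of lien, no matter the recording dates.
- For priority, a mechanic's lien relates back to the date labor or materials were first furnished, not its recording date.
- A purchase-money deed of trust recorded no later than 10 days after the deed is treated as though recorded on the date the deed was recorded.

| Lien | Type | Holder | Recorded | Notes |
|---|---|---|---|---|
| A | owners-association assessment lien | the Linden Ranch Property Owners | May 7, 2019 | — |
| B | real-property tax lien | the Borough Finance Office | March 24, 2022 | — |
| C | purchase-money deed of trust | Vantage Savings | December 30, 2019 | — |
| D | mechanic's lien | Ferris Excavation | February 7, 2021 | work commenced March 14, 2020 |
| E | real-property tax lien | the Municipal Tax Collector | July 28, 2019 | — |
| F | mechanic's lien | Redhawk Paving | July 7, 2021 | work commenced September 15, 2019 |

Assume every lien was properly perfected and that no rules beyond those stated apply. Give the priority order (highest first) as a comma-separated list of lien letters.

A, E, F, C, D, B

Effective dates after the stated exceptions: C was recorded within the 10-day window, so its effective date is the deed date December 24, 2019; D's effective date is March 14, 2020, when work began; F is treated as recorded September 15, 2019, the work-commencement date.
A is an owners-association assessment lien and takes priority over every other lien.
Remaining liens by effective date: E (July 28, 2019), F (September 15, 2019), C (December 24, 2019), D (March 14, 2020), B (March 24, 2022).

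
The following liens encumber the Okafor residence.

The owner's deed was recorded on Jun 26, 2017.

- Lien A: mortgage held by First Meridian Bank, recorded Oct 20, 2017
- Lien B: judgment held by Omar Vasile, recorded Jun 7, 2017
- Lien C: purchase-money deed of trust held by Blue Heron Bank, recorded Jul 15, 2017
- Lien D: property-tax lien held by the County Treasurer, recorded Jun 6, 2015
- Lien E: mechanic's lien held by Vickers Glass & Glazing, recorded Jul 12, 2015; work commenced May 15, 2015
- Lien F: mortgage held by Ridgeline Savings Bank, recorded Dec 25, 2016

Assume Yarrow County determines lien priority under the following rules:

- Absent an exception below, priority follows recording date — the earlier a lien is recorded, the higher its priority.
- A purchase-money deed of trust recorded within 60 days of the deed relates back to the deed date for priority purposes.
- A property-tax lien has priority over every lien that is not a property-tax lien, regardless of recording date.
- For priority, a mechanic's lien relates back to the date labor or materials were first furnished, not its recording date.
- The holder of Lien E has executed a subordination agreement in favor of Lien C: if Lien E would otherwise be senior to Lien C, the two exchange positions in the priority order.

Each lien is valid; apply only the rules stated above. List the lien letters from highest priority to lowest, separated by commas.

D, C, F, B, E, A

Effective dates: C's effective date is the deed date, Jun 26, 2017; E's effective date is May 15, 2015, when work began.
D is a property-tax lien, so it outranks all other liens regardless of date.
The other liens, earliest effective date first: E (May 15, 2015), F (Dec 25, 2016), B (Jun 7, 2017), C (Jun 26, 2017), A (Oct 20, 2017).
E would otherwise be senior to C, so under the subordination agreement E and C exchange positions.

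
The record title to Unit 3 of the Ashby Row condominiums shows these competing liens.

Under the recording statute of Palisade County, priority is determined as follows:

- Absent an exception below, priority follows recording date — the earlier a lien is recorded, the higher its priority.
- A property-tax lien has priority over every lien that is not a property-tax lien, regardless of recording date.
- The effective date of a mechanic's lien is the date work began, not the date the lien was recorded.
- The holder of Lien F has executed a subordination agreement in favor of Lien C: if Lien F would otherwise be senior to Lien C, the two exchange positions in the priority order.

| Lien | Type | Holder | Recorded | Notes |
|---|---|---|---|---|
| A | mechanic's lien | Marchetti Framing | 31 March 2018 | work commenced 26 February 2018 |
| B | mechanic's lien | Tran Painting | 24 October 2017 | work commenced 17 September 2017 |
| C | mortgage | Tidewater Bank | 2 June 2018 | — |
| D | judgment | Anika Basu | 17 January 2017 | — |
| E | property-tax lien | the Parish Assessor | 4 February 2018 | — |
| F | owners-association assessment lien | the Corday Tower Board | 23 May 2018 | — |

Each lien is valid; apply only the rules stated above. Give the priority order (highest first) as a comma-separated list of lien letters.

Effective dates after the stated exceptions: A's effective date is 26 February 2018, when work began; B relates back to 17 September 2017 (work commenced).
E, as a property-tax lien, has superpriority and ranks first.
Remaining liens by effective date: D (17 January 2017), B (17 September 2017), A (26 February 2018), F (23 May 2018), C (2 June 2018).
Because F would otherwise rank above C, the subordination swaps them.

E, D, B, A, C, F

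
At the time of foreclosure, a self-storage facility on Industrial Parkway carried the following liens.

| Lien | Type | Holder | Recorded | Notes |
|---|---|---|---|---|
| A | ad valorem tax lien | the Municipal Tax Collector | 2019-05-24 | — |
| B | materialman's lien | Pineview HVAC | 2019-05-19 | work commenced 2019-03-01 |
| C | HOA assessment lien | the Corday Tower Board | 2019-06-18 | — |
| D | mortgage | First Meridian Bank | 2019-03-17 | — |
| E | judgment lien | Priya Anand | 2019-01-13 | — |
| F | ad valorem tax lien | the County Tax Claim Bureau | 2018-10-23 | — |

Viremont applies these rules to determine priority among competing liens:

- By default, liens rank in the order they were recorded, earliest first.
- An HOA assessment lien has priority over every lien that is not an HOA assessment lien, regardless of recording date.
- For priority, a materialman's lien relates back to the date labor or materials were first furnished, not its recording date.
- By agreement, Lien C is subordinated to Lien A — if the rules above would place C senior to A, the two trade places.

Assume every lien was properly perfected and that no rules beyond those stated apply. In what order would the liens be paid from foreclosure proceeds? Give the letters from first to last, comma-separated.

Effective dates: B's effective date is 2019-03-01, when work began.
C is an HOA assessment lien and takes priority over every other lien.
Among the remaining liens, by effective date: F (2018-10-23), E (2019-01-13), B (2019-03-01), D (2019-03-17), A (2019-05-24).
The subordination applies — C was senior to A — so C and A swap.

A, F, E, B, D, C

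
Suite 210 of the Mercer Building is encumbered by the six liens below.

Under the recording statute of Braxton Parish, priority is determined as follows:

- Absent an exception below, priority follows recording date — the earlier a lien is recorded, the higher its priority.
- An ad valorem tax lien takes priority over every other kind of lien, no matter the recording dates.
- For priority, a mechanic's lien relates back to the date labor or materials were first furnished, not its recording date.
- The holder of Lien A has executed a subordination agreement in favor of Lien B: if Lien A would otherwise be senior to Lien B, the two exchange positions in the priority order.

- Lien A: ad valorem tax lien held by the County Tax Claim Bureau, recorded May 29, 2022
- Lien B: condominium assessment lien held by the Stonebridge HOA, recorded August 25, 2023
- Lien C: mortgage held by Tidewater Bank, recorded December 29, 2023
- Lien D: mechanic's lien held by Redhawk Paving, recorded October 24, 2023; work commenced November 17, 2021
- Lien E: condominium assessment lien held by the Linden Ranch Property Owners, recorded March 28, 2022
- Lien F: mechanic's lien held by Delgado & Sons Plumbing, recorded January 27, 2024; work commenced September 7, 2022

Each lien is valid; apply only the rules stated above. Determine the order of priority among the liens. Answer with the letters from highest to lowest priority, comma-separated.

B, D, E, F, A, C

First, effective dates: D's effective date is November 17, 2021, when work began; F relates back to September 7, 2022 (work commenced).
A is an ad valorem tax lien and takes priority over every other lien.
The other liens, earliest effective date first: D (November 17, 2021), E (March 28, 2022), F (September 7, 2022), B (August 25, 2023), C (December 29, 2023).
The subordination applies — A was senior to B — so A and B swap.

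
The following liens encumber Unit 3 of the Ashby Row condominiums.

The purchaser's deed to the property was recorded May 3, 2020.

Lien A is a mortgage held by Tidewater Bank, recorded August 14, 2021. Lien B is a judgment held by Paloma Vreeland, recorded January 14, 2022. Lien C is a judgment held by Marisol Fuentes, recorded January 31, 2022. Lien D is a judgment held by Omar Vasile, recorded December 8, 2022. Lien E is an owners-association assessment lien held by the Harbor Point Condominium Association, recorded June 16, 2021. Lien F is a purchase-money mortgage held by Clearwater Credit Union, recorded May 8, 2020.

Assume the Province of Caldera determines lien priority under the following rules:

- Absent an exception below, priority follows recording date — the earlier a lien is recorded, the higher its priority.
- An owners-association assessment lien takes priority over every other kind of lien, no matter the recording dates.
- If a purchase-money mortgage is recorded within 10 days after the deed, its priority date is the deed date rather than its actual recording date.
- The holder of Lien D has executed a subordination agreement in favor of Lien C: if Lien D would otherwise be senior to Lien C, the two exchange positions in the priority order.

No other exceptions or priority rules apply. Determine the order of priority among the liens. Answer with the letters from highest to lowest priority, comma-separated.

Adjusting effective dates: F's effective date is the deed date, May 3, 2020.
As an owners-association assessment lien, E is senior to every other lien.
Remaining liens by effective date: F (May 3, 2020), A (August 14, 2021), B (January 14, 2022), C (January 31, 2022), D (December 8, 2022).
D is already junior to C, so the subordination agreement changes nothing.

E, F, A, B, C, D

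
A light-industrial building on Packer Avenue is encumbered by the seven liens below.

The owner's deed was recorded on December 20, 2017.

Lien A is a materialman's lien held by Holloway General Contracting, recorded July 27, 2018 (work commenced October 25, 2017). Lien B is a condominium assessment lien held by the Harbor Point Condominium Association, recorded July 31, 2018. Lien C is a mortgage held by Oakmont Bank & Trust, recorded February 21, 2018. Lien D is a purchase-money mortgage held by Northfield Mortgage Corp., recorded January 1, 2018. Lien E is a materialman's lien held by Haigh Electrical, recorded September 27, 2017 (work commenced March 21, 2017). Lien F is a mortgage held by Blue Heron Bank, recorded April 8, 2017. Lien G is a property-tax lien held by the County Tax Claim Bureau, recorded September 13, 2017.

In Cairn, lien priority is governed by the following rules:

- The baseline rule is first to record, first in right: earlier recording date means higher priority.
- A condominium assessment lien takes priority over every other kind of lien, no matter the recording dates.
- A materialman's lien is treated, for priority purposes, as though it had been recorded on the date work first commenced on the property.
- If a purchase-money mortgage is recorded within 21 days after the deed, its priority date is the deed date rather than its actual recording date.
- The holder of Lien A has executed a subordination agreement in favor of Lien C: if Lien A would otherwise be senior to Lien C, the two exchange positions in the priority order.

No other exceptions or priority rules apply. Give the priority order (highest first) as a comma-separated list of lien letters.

B, E, F, G, C, D, A

First, effective dates: A relates back to October 25, 2017 (work commenced); D was recorded within the 21-day window, so its effective date is the deed date December 20, 2017; E is treated as recorded March 21, 2017, the work-commencement date.
B is a condominium assessment lien, so it outranks all other liens regardless of date.
The other liens, earliest effective date first: E (March 21, 2017), F (April 8, 2017), G (September 13, 2017), A (October 25, 2017), D (December 20, 2017), C (February 21, 2018).
A would otherwise be senior to C, so under the subordination agreement A and C exchange positions.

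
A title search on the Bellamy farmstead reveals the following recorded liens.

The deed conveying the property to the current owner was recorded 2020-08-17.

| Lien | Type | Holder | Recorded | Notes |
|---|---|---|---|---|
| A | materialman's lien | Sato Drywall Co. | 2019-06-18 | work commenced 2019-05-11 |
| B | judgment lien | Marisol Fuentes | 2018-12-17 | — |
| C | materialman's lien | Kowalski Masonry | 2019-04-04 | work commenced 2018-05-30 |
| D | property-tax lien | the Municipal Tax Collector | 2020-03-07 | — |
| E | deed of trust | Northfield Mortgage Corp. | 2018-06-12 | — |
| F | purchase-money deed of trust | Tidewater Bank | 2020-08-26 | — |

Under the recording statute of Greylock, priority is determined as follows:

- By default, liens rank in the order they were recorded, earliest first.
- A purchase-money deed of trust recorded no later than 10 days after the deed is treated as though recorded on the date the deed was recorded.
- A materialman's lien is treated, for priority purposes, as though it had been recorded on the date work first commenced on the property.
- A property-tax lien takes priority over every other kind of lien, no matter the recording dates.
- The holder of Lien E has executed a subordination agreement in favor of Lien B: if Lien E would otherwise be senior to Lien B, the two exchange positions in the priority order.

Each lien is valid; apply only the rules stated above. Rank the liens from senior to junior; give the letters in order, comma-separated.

D, C, B, E, A, F

Effective dates: A's effective date is 2019-05-11, when work began; C relates back to 2018-05-30 (work commenced); F was recorded within the 10-day window, so its effective date is the deed date 2020-08-17.
As a property-tax lien, D is senior to every other lien.
Remaining liens by effective date: C (2018-05-30), E (2018-06-12), B (2018-12-17), A (2019-05-11), F (2020-08-17).
E is senior to B before the subordination, so the two trade places.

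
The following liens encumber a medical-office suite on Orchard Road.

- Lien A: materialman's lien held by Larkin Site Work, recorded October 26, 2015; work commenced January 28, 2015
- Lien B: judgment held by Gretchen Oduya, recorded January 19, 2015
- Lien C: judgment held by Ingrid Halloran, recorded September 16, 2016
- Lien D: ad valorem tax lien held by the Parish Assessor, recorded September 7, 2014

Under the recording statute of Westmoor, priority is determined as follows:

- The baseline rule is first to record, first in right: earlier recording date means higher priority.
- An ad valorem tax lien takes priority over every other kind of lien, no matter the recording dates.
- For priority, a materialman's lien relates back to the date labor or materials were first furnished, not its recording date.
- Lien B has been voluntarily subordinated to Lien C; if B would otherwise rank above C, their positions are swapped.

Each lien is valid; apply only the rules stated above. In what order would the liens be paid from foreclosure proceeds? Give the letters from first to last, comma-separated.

Effective dates after the stated exceptions: A is treated as recorded January 28, 2015, the work-commencement date.
As an ad valorem tax lien, D is senior to every other lien.
Ordering the rest by effective date: B (January 19, 2015), A (January 28, 2015), C (September 16, 2016).
Because B would otherwise rank above C, the subordination swaps them.

D, C, A, B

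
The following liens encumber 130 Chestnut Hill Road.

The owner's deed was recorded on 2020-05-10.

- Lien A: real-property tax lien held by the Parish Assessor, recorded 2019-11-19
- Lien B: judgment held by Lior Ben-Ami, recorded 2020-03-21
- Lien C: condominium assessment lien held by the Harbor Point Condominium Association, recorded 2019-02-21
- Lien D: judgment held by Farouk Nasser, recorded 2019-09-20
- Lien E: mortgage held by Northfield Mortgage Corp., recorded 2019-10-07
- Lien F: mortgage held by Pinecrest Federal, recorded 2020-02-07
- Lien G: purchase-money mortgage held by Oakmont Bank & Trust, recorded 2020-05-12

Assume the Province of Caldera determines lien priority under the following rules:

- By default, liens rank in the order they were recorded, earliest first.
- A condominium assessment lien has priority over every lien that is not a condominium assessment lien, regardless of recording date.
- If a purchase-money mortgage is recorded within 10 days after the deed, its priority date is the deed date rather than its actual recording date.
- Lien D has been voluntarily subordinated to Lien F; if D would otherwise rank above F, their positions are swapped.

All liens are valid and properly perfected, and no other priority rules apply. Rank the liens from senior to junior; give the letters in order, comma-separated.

Effective dates: G's effective date is the deed date, 2020-05-10.
C, as a condominium assessment lien, has superpriority and ranks first.
Among the remaining liens, by effective date: D (2019-09-20), E (2019-10-07), A (2019-11-19), F (2020-02-07), B (2020-03-21), G (2020-05-10).
The subordination applies — D was senior to F — so D and F swap.

C, F, E, A, D, B, G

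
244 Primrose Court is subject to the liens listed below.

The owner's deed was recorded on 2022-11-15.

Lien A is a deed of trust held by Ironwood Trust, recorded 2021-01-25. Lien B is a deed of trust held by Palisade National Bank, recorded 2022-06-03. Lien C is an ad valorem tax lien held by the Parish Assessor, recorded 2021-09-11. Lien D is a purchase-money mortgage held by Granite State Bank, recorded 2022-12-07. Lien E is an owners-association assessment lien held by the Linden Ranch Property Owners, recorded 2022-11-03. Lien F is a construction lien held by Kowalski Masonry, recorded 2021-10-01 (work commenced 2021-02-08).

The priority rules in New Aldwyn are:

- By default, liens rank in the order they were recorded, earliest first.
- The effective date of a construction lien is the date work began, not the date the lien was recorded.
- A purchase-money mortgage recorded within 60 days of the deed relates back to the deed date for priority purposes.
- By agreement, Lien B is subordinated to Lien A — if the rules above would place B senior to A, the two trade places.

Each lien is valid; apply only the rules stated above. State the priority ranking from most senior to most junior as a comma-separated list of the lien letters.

Effective dates after the stated exceptions: D was recorded within the 60-day window, so its effective date is the deed date 2022-11-15; F relates back to 2021-02-08 (work commenced).
Sorted by effective date: A (2021-01-25), F (2021-02-08), C (2021-09-11), B (2022-06-03), E (2022-11-03), D (2022-11-15).
B already ranks below A; the subordination has no effect.

A, F, C, B, E, D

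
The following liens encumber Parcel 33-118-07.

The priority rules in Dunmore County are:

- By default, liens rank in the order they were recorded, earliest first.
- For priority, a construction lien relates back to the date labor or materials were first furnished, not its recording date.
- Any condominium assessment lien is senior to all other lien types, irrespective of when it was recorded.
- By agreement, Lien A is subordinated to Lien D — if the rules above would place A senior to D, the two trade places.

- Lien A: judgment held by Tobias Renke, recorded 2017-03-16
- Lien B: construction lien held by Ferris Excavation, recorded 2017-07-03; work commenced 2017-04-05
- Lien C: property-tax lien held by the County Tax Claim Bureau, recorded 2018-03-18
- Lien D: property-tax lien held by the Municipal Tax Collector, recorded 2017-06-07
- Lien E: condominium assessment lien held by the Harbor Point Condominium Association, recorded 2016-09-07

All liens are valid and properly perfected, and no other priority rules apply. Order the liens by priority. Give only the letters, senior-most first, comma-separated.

E, D, B, A, C

Adjusting effective dates: B's effective date is 2017-04-05, when work began.
E is a condominium assessment lien and takes priority over every other lien.
Among the remaining liens, by effective date: A (2017-03-16), B (2017-04-05), D (2017-06-07), C (2018-03-18).
Because A would otherwise rank above D, the subordination swaps them.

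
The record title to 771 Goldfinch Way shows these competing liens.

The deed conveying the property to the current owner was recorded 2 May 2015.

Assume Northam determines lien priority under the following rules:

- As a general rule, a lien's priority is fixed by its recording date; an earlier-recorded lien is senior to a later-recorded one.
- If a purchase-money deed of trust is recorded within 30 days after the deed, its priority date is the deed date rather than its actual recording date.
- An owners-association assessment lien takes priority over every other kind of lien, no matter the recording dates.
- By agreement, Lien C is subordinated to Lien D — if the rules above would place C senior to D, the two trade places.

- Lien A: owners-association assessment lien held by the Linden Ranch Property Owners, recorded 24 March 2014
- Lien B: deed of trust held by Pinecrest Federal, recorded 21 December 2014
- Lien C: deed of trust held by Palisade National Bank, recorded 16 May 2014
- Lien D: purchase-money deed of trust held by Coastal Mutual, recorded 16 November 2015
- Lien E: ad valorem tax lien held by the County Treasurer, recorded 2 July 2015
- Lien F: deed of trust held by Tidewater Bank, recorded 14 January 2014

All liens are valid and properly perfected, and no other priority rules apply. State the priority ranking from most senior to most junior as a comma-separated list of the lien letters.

A, F, D, B, E, C

Effective dates: D was recorded 198 days after the deed, outside the 30-day window, so it keeps its recording date.
A is an owners-association assessment lien and takes priority over every other lien.
Remaining liens by effective date: F (14 January 2014), C (16 May 2014), B (21 December 2014), E (2 July 2015), D (16 November 2015).
C would otherwise be senior to D, so under the subordination agreement C and D exchange positions.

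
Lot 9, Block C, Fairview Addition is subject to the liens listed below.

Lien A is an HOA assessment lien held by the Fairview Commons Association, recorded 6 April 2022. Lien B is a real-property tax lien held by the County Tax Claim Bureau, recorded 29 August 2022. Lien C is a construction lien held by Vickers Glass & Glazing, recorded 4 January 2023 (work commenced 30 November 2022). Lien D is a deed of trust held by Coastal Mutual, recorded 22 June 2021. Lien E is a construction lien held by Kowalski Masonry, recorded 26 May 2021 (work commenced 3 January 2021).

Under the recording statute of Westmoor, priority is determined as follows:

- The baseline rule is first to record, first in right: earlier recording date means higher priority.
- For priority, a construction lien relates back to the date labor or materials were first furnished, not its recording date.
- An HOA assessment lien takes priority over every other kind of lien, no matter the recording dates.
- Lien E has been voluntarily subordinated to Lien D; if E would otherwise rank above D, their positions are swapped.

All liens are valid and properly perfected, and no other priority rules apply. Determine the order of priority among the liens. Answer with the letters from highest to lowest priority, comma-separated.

A, D, E, B, C

Effective dates: C's effective date is 30 November 2022, when work began; E relates back to 3 January 2021 (work commenced).
A is an HOA assessment lien and takes priority over every other lien.
The other liens, earliest effective date first: E (3 January 2021), D (22 June 2021), B (29 August 2022), C (30 November 2022).
Because E would otherwise rank above D, the subordination swaps them.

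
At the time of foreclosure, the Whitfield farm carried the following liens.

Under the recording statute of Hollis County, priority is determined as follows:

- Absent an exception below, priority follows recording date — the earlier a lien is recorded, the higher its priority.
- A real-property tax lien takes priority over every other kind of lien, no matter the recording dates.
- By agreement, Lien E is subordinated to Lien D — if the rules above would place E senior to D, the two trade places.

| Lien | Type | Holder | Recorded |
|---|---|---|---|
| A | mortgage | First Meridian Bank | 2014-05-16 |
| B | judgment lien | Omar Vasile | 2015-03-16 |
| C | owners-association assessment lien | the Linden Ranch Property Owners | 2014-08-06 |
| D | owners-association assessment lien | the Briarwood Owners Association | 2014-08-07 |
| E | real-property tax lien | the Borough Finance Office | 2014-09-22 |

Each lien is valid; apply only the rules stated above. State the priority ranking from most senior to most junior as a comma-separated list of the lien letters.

E, as a real-property tax lien, has superpriority and ranks first.
The other liens, earliest effective date first: A (2014-05-16), C (2014-08-06), D (2014-08-07), B (2015-03-16).
E would otherwise be senior to D, so under the subordination agreement E and D exchange positions.

D, A, C, E, B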